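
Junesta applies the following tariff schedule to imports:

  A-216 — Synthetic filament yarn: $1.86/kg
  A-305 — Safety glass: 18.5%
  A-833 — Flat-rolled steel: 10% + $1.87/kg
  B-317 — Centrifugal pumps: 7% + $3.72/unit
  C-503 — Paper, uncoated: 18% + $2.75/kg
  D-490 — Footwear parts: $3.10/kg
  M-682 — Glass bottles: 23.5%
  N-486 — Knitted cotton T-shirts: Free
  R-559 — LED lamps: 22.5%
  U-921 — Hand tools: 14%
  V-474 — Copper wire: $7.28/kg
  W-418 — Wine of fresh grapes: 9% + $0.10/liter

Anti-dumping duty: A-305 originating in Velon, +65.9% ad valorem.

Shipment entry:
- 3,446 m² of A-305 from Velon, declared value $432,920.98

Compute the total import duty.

Line 1 (A-305, Velon, 3,446 m², $432,920.98):
Base rate for A-305 is 18.5%.
Additional duty on A-305 from Velon: +65.9%. Applied ad valorem rate: 18.5% + 65.9% = 84.4%.
Duty = $432,920.98 × 84.4% = $365,385.31.

$365,385.31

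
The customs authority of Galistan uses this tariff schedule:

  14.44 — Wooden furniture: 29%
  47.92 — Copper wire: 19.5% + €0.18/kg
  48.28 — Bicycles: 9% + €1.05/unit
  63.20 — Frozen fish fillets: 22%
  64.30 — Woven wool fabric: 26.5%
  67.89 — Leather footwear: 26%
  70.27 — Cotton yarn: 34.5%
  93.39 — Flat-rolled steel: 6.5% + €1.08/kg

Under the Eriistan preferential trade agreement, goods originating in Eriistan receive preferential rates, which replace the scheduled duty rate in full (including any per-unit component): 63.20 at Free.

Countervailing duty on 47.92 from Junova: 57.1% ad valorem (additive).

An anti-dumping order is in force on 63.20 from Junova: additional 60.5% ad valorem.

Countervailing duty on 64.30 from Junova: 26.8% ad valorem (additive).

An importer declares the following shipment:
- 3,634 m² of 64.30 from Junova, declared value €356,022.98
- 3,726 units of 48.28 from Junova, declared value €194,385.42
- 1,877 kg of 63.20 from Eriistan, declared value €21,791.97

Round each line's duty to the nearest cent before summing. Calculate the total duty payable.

Line 1 (64.30, Junova, 3,634 m², €356,022.98):
Base rate for 64.30 is 26.5%.
Additional duty on 64.30 from Junova: +26.8%. Applied ad valorem rate: 26.5% + 26.8% = 53.3%.
Duty = €356,022.98 × 53.3% = €189,760.25.
Line 2 (48.28, Junova, 3,726 units, €194,385.42):
Base rate for 48.28 is 9% + €1.05/unit.
Duty = €194,385.42 × 9% + 3,726 × €1.05 = €21,406.99.
Line 3 (63.20, Eriistan, 1,877 kg, €21,791.97):
Base rate for 63.20 is 22%.
Origin Eriistan qualifies under the Galistan–Eriistan agreement and 63.20 is covered: preferential rate Free applies instead.
The additional-duty order on 63.20 targets Junova, not Eriistan; it does not apply.
Duty = €21,791.97 × 0% = €0.00.
Total = €189,760.25 + €21,406.99 + €0.00 = €211,167.24.

€211,167.24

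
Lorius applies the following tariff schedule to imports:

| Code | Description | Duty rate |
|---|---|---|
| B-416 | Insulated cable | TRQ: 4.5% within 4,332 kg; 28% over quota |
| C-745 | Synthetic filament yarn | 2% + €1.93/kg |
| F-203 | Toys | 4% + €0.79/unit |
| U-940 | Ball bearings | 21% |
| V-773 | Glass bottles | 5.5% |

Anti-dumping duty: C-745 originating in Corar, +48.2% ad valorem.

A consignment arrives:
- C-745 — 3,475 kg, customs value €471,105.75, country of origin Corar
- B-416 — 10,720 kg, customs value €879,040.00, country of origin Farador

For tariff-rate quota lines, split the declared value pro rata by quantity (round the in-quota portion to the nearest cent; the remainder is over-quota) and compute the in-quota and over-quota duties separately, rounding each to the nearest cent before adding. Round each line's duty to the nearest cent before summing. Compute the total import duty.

€405,855.40

Line 1 (C-745, Corar, 3,475 kg, €471,105.75):
Base rate for C-745 is 2% + €1.93/kg.
Additional duty on C-745 from Corar: +48.2%. Applied ad valorem rate: 2% + 48.2% = 50.2%.
Duty = €471,105.75 × 50.2% + 3,475 × €1.93 = €243,201.84.
Line 2 (B-416, Farador, 10,720 kg, €879,040.00):
Code B-416 is under a tariff-rate quota (threshold 4,332 kg). In-quota: 4,332 kg at 4.5%; over-quota: 6,388 kg at 28%.
Pro-rata value split: in-quota = €879,040.00 × 4,332/10,720 = €355,224.00; over-quota = €879,040.00 − €355,224.00 = €523,816.00.
In-quota duty = €355,224.00 × 4.5% = €15,985.08. Over-quota duty = €523,816.00 × 28% = €146,668.48.
Line duty = €15,985.08 + €146,668.48 = €162,653.56.
Total = €243,201.84 + €162,653.56 = €405,855.40.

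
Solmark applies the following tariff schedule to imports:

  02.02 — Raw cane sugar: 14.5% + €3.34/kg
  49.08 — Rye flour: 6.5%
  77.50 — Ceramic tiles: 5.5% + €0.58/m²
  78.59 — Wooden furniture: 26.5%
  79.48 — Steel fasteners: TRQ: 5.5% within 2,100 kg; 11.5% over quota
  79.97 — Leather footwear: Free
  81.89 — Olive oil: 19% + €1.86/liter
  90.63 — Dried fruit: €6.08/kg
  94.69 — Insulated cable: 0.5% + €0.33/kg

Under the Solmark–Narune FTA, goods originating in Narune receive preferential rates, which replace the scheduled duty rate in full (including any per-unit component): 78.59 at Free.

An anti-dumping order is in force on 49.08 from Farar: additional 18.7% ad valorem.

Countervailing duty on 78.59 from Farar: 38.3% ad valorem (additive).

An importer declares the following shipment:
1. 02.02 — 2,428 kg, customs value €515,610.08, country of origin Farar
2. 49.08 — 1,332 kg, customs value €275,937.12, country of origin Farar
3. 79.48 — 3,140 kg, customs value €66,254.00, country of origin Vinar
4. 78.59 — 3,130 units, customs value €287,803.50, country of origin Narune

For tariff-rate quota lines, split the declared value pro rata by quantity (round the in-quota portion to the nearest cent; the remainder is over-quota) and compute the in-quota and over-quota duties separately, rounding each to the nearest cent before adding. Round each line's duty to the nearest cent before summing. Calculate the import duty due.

€157,369.74

Line 1 (02.02, Farar, 2,428 kg, €515,610.08):
Base rate for 02.02 is 14.5% + €3.34/kg.
Duty = €515,610.08 × 14.5% + 2,428 × €3.34 = €82,872.98.
Line 2 (49.08, Farar, 1,332 kg, €275,937.12):
Base rate for 49.08 is 6.5%.
Additional duty on 49.08 from Farar: +18.7%. Applied ad valorem rate: 6.5% + 18.7% = 25.2%.
Duty = €275,937.12 × 25.2% = €69,536.15.
Line 3 (79.48, Vinar, 3,140 kg, €66,254.00):
Code 79.48 is under a tariff-rate quota (threshold 2,100 kg). In-quota: 2,100 kg at 5.5%; over-quota: 1,040 kg at 11.5%.
Pro-rata value split: in-quota = €66,254.00 × 2,100/3,140 = €44,310.00; over-quota = €66,254.00 − €44,310.00 = €21,944.00.
In-quota duty = €44,310.00 × 5.5% = €2,437.05. Over-quota duty = €21,944.00 × 11.5% = €2,523.56.
Line duty = €2,437.05 + €2,523.56 = €4,960.61.
Line 4 (78.59, Narune, 3,130 units, €287,803.50):
Base rate for 78.59 is 26.5%.
Origin Narune qualifies under the Solmark–Narune agreement and 78.59 is covered: preferential rate Free applies instead.
The additional-duty order on 78.59 targets Farar, not Narune; it does not apply.
Duty = €287,803.50 × 0% = €0.00.
Total = €82,872.98 + €69,536.15 + €4,960.61 + €0.00 = €157,369.74.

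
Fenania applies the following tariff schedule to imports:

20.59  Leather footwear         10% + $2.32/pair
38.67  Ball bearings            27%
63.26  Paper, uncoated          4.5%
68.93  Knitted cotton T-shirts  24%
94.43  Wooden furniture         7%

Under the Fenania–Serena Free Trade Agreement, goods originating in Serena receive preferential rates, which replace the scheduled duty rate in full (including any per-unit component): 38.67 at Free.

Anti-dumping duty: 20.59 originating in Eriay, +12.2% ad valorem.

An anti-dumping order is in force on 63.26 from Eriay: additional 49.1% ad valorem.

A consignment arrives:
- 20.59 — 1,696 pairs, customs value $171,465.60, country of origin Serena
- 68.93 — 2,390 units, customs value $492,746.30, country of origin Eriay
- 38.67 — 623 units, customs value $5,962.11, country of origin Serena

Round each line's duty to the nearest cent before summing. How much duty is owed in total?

Line 1 (20.59, Serena, 1,696 pairs, $171,465.60):
Base rate for 20.59 is 10% + $2.32/pair.
Origin Serena is the FTA partner but 20.59 is not on the preference list; base rate stands.
The additional-duty order on 20.59 targets Eriay, not Serena; it does not apply.
Duty = $171,465.60 × 10% + 1,696 × $2.32 = $21,081.28.
Line 2 (68.93, Eriay, 2,390 units, $492,746.30):
Base rate for 68.93 is 24%.
Duty = $492,746.30 × 24% = $118,259.11.
Line 3 (38.67, Serena, 623 units, $5,962.11):
Base rate for 38.67 is 27%.
Origin Serena qualifies under the Fenania–Serena agreement and 38.67 is covered: preferential rate Free applies instead.
Duty = $5,962.11 × 0% = $0.00.
Total = $21,081.28 + $118,259.11 + $0.00 = $139,340.39.

$139,340.39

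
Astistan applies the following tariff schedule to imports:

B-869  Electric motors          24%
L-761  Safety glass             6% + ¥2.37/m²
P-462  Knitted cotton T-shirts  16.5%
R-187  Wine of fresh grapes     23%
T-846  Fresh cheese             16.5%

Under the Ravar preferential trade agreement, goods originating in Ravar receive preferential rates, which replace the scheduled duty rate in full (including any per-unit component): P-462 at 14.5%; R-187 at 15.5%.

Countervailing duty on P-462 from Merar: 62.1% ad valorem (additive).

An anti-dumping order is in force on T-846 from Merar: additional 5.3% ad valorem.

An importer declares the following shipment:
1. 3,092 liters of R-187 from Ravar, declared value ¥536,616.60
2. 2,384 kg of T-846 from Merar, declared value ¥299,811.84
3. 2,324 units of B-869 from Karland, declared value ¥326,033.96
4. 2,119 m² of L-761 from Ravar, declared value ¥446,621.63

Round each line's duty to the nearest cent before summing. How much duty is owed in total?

¥258,602.03

Line 1 (R-187, Ravar, 3,092 liters, ¥536,616.60):
Base rate for R-187 is 23%.
Origin Ravar qualifies under the Astistan–Ravar agreement and R-187 is covered: preferential rate 15.5% applies instead.
Duty = ¥536,616.60 × 15.5% = ¥83,175.57.
Line 2 (T-846, Merar, 2,384 kg, ¥299,811.84):
Base rate for T-846 is 16.5%.
Additional duty on T-846 from Merar: +5.3%. Applied ad valorem rate: 16.5% + 5.3% = 21.8%.
Duty = ¥299,811.84 × 21.8% = ¥65,358.98.
Line 3 (B-869, Karland, 2,324 units, ¥326,033.96):
Base rate for B-869 is 24%.
Duty = ¥326,033.96 × 24% = ¥78,248.15.
Line 4 (L-761, Ravar, 2,119 m², ¥446,621.63):
Base rate for L-761 is 6% + ¥2.37/m².
Origin Ravar is the FTA partner but L-761 is not on the preference list; base rate stands.
Duty = ¥446,621.63 × 6% + 2,119 × ¥2.37 = ¥31,819.33.
Total = ¥83,175.57 + ¥65,358.98 + ¥78,248.15 + ¥31,819.33 = ¥258,602.03.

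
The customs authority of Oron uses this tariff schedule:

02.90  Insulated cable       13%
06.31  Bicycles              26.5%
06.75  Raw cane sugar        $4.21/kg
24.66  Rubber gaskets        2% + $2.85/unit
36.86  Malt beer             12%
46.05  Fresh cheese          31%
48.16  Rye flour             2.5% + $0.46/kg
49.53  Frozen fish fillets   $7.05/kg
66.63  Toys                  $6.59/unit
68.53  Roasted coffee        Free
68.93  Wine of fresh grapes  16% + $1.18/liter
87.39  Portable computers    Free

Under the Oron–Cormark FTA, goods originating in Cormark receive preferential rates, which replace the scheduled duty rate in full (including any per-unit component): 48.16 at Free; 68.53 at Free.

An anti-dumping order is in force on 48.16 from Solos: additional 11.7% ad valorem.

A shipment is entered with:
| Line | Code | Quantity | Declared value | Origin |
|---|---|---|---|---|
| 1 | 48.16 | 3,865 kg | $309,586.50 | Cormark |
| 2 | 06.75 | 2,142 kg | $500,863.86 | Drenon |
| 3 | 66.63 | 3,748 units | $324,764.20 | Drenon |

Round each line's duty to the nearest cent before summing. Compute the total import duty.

Line 1 (48.16, Cormark, 3,865 kg, $309,586.50):
Base rate for 48.16 is 2.5% + $0.46/kg.
Origin Cormark qualifies under the Oron–Cormark agreement and 48.16 is covered: preferential rate Free applies instead.
The additional-duty order on 48.16 targets Solos, not Cormark; it does not apply.
Duty = $309,586.50 × 0% = $0.00.
Line 2 (06.75, Drenon, 2,142 kg, $500,863.86):
Base rate for 06.75 is $4.21/kg.
Duty = 2,142 × $4.21 = $9,017.82.
Line 3 (66.63, Drenon, 3,748 units, $324,764.20):
Base rate for 66.63 is $6.59/unit.
Duty = 3,748 × $6.59 = $24,699.32.
Total = $0.00 + $9,017.82 + $24,699.32 = $33,717.14.

$33,717.14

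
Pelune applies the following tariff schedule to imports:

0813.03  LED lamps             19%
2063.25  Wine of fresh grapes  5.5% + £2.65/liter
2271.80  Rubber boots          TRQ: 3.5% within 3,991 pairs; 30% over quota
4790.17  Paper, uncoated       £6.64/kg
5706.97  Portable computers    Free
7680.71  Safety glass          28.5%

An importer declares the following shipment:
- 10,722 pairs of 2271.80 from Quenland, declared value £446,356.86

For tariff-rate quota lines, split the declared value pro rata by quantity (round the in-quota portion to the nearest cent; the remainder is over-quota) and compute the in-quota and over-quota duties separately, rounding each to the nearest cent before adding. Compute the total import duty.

£89,878.55

Line 1 (2271.80, Quenland, 10,722 pairs, £446,356.86):
Code 2271.80 is under a tariff-rate quota (threshold 3,991 pairs). In-quota: 3,991 pairs at 3.5%; over-quota: 6,731 pairs at 30%.
Pro-rata value split: in-quota = £446,356.86 × 3,991/10,722 = £166,145.33; over-quota = £446,356.86 − £166,145.33 = £280,211.53.
In-quota duty = £166,145.33 × 3.5% = £5,815.09. Over-quota duty = £280,211.53 × 30% = £84,063.46.
Line duty = £5,815.09 + £84,063.46 = £89,878.55.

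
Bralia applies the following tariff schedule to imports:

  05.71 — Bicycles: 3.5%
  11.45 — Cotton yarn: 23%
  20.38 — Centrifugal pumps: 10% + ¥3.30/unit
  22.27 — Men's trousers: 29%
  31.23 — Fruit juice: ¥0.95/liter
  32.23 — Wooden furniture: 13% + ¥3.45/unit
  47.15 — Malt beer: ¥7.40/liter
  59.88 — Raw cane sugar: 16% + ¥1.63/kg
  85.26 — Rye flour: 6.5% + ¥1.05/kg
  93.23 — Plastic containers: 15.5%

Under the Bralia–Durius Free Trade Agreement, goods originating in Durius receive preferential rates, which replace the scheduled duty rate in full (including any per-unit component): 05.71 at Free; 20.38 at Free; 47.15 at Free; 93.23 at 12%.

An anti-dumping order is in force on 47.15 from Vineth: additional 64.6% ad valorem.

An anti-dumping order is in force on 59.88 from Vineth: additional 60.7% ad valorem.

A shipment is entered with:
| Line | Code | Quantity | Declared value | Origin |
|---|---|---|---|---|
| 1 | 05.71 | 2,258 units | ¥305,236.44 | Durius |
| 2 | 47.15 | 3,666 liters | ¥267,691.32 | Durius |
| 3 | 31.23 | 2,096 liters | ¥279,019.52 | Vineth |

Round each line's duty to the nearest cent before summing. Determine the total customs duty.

¥1,991.20

Line 1 (05.71, Durius, 2,258 units, ¥305,236.44):
Base rate for 05.71 is 3.5%.
Origin Durius qualifies under the Bralia–Durius agreement and 05.71 is covered: preferential rate Free applies instead.
Duty = ¥305,236.44 × 0% = ¥0.00.
Line 2 (47.15, Durius, 3,666 liters, ¥267,691.32):
Base rate for 47.15 is ¥7.40/liter.
Origin Durius qualifies under the Bralia–Durius agreement and 47.15 is covered: preferential rate Free applies instead.
The additional-duty order on 47.15 targets Vineth, not Durius; it does not apply.
Duty = ¥267,691.32 × 0% = ¥0.00.
Line 3 (31.23, Vineth, 2,096 liters, ¥279,019.52):
Base rate for 31.23 is ¥0.95/liter.
Duty = 2,096 × ¥0.95 = ¥1,991.20.
Total = ¥0.00 + ¥0.00 + ¥1,991.20 = ¥1,991.20.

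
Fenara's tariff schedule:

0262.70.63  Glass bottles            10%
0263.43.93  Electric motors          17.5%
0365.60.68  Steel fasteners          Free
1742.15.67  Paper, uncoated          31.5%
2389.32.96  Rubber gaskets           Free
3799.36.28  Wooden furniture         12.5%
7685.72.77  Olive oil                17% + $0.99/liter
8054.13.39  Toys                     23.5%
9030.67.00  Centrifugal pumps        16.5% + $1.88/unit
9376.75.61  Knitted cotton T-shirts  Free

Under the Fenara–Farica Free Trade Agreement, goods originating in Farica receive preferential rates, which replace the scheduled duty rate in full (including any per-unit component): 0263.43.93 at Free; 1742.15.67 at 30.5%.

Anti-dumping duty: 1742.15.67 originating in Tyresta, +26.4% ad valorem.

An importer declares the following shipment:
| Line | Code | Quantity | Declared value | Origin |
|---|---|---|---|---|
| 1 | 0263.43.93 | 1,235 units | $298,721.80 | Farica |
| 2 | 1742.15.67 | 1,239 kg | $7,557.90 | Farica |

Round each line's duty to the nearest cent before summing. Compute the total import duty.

$2,305.16

Line 1 (0263.43.93, Farica, 1,235 units, $298,721.80):
Base rate for 0263.43.93 is 17.5%.
Origin Farica qualifies under the Fenara–Farica agreement and 0263.43.93 is covered: preferential rate Free applies instead.
Duty = $298,721.80 × 0% = $0.00.
Line 2 (1742.15.67, Farica, 1,239 kg, $7,557.90):
Base rate for 1742.15.67 is 31.5%.
Origin Farica qualifies under the Fenara–Farica agreement and 1742.15.67 is covered: preferential rate 30.5% applies instead.
The additional-duty order on 1742.15.67 targets Tyresta, not Farica; it does not apply.
Duty = $7,557.90 × 30.5% = $2,305.16.
Total = $0.00 + $2,305.16 = $2,305.16.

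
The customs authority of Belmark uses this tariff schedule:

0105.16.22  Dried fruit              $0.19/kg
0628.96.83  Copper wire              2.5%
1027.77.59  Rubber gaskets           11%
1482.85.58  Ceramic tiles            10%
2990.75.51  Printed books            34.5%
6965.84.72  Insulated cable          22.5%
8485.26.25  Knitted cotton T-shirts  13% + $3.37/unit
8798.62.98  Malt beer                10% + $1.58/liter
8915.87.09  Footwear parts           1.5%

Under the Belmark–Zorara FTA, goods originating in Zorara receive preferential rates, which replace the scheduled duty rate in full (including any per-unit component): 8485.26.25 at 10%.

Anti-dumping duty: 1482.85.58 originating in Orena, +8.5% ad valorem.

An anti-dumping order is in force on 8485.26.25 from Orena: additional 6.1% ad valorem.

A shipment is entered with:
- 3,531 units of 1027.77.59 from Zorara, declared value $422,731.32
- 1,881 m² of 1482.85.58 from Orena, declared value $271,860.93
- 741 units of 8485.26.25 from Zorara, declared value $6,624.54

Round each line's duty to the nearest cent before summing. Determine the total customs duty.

Line 1 (1027.77.59, Zorara, 3,531 units, $422,731.32):
Base rate for 1027.77.59 is 11%.
Origin Zorara is the FTA partner but 1027.77.59 is not on the preference list; base rate stands.
Duty = $422,731.32 × 11% = $46,500.45.
Line 2 (1482.85.58, Orena, 1,881 m², $271,860.93):
Base rate for 1482.85.58 is 10%.
Additional duty on 1482.85.58 from Orena: +8.5%. Applied ad valorem rate: 10% + 8.5% = 18.5%.
Duty = $271,860.93 × 18.5% = $50,294.27.
Line 3 (8485.26.25, Zorara, 741 units, $6,624.54):
Base rate for 8485.26.25 is 13% + $3.37/unit.
Origin Zorara qualifies under the Belmark–Zorara agreement and 8485.26.25 is covered: preferential rate 10% applies instead.
The additional-duty order on 8485.26.25 targets Orena, not Zorara; it does not apply.
Duty = $6,624.54 × 10% = $662.45.
Total = $46,500.45 + $50,294.27 + $662.45 = $97,457.17.

$97,457.17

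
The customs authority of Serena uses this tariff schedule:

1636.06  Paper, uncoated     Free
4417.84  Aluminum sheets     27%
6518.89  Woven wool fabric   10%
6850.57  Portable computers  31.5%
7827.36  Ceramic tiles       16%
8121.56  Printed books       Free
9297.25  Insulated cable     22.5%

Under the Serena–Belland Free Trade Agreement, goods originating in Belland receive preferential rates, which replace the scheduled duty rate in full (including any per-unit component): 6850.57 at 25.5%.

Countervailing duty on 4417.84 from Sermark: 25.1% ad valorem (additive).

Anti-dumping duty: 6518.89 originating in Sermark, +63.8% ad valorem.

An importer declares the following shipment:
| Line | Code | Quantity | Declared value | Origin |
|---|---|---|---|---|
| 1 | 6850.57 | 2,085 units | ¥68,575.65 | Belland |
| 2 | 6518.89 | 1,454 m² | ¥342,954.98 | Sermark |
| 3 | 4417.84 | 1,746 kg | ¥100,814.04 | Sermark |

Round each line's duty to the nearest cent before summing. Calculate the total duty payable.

Line 1 (6850.57, Belland, 2,085 units, ¥68,575.65):
Base rate for 6850.57 is 31.5%.
Origin Belland qualifies under the Serena–Belland agreement and 6850.57 is covered: preferential rate 25.5% applies instead.
Duty = ¥68,575.65 × 25.5% = ¥17,486.79.
Line 2 (6518.89, Sermark, 1,454 m², ¥342,954.98):
Base rate for 6518.89 is 10%.
Additional duty on 6518.89 from Sermark: +63.8%. Applied ad valorem rate: 10% + 63.8% = 73.8%.
Duty = ¥342,954.98 × 73.8% = ¥253,100.78.
Line 3 (4417.84, Sermark, 1,746 kg, ¥100,814.04):
Base rate for 4417.84 is 27%.
Additional duty on 4417.84 from Sermark: +25.1%. Applied ad valorem rate: 27% + 25.1% = 52.1%.
Duty = ¥100,814.04 × 52.1% = ¥52,524.11.
Total = ¥17,486.79 + ¥253,100.78 + ¥52,524.11 = ¥323,111.68.

¥323,111.68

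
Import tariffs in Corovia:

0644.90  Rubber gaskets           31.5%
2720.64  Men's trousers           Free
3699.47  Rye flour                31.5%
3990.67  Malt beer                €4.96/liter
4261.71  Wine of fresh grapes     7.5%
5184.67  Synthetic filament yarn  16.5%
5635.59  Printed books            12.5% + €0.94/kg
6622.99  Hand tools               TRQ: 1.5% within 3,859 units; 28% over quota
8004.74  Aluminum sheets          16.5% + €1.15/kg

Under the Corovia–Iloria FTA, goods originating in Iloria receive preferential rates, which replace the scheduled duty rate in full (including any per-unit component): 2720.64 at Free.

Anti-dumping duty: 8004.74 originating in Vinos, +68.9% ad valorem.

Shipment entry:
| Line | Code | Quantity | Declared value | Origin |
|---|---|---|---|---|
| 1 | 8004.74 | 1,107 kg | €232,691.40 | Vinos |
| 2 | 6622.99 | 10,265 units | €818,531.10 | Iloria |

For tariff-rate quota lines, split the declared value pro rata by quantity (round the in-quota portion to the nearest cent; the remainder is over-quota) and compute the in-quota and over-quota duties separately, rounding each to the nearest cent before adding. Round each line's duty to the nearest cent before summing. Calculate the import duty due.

€347,635.30

Line 1 (8004.74, Vinos, 1,107 kg, €232,691.40):
Base rate for 8004.74 is 16.5% + €1.15/kg.
Additional duty on 8004.74 from Vinos: +68.9%. Applied ad valorem rate: 16.5% + 68.9% = 85.4%.
Duty = €232,691.40 × 85.4% + 1,107 × €1.15 = €199,991.51.
Line 2 (6622.99, Iloria, 10,265 units, €818,531.10):
Code 6622.99 is under a tariff-rate quota (threshold 3,859 units). In-quota: 3,859 units at 1.5%; over-quota: 6,406 units at 28%.
Pro-rata value split: in-quota = €818,531.10 × 3,859/10,265 = €307,716.66; over-quota = €818,531.10 − €307,716.66 = €510,814.44.
In-quota duty = €307,716.66 × 1.5% = €4,615.75. Over-quota duty = €510,814.44 × 28% = €143,028.04.
Line duty = €4,615.75 + €143,028.04 = €147,643.79.
Total = €199,991.51 + €147,643.79 = €347,635.30.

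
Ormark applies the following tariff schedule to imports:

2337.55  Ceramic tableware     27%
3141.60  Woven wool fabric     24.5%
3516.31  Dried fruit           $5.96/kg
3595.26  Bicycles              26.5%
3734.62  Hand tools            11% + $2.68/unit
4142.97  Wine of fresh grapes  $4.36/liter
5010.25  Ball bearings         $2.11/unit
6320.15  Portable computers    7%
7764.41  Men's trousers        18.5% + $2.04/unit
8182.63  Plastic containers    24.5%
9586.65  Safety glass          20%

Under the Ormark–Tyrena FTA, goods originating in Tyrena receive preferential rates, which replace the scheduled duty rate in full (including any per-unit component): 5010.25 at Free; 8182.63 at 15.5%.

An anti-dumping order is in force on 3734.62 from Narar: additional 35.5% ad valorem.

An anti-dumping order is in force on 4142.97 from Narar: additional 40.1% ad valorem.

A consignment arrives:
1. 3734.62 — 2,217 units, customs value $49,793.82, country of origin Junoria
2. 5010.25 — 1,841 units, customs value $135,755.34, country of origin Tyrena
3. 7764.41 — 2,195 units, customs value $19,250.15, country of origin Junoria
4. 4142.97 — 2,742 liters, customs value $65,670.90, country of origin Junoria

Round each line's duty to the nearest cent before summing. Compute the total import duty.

Line 1 (3734.62, Junoria, 2,217 units, $49,793.82):
Base rate for 3734.62 is 11% + $2.68/unit.
The additional-duty order on 3734.62 targets Narar, not Junoria; it does not apply.
Duty = $49,793.82 × 11% + 2,217 × $2.68 = $11,418.88.
Line 2 (5010.25, Tyrena, 1,841 units, $135,755.34):
Base rate for 5010.25 is $2.11/unit.
Origin Tyrena qualifies under the Ormark–Tyrena agreement and 5010.25 is covered: preferential rate Free applies instead.
Duty = $135,755.34 × 0% = $0.00.
Line 3 (7764.41, Junoria, 2,195 units, $19,250.15):
Base rate for 7764.41 is 18.5% + $2.04/unit.
Duty = $19,250.15 × 18.5% + 2,195 × $2.04 = $8,039.08.
Line 4 (4142.97, Junoria, 2,742 liters, $65,670.90):
Base rate for 4142.97 is $4.36/liter.
The additional-duty order on 4142.97 targets Narar, not Junoria; it does not apply.
Duty = 2,742 × $4.36 = $11,955.12.
Total = $11,418.88 + $0.00 + $8,039.08 + $11,955.12 = $31,413.08.

$31,413.08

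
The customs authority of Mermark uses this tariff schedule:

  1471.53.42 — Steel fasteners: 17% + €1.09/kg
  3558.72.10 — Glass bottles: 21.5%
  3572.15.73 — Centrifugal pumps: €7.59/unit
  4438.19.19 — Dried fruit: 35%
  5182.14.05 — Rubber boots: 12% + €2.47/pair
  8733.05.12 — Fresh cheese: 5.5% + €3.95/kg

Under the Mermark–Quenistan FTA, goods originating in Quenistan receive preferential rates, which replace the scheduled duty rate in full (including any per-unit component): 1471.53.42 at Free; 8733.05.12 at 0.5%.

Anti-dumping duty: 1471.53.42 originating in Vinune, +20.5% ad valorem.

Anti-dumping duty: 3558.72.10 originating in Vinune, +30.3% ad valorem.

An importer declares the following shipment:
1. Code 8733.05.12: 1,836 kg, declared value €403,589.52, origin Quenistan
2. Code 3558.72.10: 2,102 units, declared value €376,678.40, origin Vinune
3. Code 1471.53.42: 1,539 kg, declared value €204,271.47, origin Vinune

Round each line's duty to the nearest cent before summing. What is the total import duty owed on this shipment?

€275,416.67

Line 1 (8733.05.12, Quenistan, 1,836 kg, €403,589.52):
Base rate for 8733.05.12 is 5.5% + €3.95/kg.
Origin Quenistan qualifies under the Mermark–Quenistan agreement and 8733.05.12 is covered: preferential rate 0.5% applies instead.
Duty = €403,589.52 × 0.5% = €2,017.95.
Line 2 (3558.72.10, Vinune, 2,102 units, €376,678.40):
Base rate for 3558.72.10 is 21.5%.
Additional duty on 3558.72.10 from Vinune: +30.3%. Applied ad valorem rate: 21.5% + 30.3% = 51.8%.
Duty = €376,678.40 × 51.8% = €195,119.41.
Line 3 (1471.53.42, Vinune, 1,539 kg, €204,271.47):
Base rate for 1471.53.42 is 17% + €1.09/kg.
1471.53.42 has an FTA preferential rate, but origin Vinune is not Quenistan; base rate stands.
Additional duty on 1471.53.42 from Vinune: +20.5%. Applied ad valorem rate: 17% + 20.5% = 37.5%.
Duty = €204,271.47 × 37.5% + 1,539 × €1.09 = €78,279.31.
Total = €2,017.95 + €195,119.41 + €78,279.31 = €275,416.67.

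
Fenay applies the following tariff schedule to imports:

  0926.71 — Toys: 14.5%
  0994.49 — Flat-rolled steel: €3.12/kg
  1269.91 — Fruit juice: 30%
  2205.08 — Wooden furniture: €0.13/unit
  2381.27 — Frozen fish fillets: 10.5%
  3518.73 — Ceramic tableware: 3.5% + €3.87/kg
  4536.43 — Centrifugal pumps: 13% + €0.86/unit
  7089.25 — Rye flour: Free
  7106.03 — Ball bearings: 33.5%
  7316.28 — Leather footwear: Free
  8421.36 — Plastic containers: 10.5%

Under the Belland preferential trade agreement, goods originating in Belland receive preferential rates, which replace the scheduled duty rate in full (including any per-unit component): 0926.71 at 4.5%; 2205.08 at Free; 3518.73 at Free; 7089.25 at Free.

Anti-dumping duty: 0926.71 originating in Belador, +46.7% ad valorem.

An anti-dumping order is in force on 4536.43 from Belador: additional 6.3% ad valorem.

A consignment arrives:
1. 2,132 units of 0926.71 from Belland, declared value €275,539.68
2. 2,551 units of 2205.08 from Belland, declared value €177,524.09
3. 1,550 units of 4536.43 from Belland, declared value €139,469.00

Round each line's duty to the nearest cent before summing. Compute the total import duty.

€31,863.26

Line 1 (0926.71, Belland, 2,132 units, €275,539.68):
Base rate for 0926.71 is 14.5%.
Origin Belland qualifies under the Fenay–Belland agreement and 0926.71 is covered: preferential rate 4.5% applies instead.
The additional-duty order on 0926.71 targets Belador, not Belland; it does not apply.
Duty = €275,539.68 × 4.5% = €12,399.29.
Line 2 (2205.08, Belland, 2,551 units, €177,524.09):
Base rate for 2205.08 is €0.13/unit.
Origin Belland qualifies under the Fenay–Belland agreement and 2205.08 is covered: preferential rate Free applies instead.
Duty = €177,524.09 × 0% = €0.00.
Line 3 (4536.43, Belland, 1,550 units, €139,469.00):
Base rate for 4536.43 is 13% + €0.86/unit.
Origin Belland is the FTA partner but 4536.43 is not on the preference list; base rate stands.
The additional-duty order on 4536.43 targets Belador, not Belland; it does not apply.
Duty = €139,469.00 × 13% + 1,550 × €0.86 = €19,463.97.
Total = €12,399.29 + €0.00 + €19,463.97 = €31,863.26.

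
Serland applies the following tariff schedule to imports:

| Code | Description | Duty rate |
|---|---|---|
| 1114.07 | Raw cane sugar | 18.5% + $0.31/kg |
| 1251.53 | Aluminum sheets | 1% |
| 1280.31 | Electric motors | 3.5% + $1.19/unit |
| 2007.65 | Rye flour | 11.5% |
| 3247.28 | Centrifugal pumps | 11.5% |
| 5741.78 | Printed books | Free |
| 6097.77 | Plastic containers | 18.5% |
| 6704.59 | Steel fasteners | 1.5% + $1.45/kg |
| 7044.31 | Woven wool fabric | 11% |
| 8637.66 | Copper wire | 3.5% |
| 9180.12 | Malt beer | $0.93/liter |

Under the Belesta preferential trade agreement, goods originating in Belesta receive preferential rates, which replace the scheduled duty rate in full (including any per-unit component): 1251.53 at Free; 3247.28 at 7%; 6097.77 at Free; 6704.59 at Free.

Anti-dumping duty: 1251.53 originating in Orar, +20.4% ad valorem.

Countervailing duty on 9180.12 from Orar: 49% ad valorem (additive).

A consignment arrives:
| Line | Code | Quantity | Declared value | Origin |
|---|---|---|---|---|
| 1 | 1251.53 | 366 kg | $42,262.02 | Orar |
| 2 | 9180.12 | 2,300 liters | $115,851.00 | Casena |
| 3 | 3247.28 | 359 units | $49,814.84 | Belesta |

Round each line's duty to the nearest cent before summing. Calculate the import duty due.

$14,670.11

Line 1 (1251.53, Orar, 366 kg, $42,262.02):
Base rate for 1251.53 is 1%.
1251.53 has an FTA preferential rate, but origin Orar is not Belesta; base rate stands.
Additional duty on 1251.53 from Orar: +20.4%. Applied ad valorem rate: 1% + 20.4% = 21.4%.
Duty = $42,262.02 × 21.4% = $9,044.07.
Line 2 (9180.12, Casena, 2,300 liters, $115,851.00):
Base rate for 9180.12 is $0.93/liter.
The additional-duty order on 9180.12 targets Orar, not Casena; it does not apply.
Duty = 2,300 × $0.93 = $2,139.00.
Line 3 (3247.28, Belesta, 359 units, $49,814.84):
Base rate for 3247.28 is 11.5%.
Origin Belesta qualifies under the Serland–Belesta agreement and 3247.28 is covered: preferential rate 7% applies instead.
Duty = $49,814.84 × 7% = $3,487.04.
Total = $9,044.07 + $2,139.00 + $3,487.04 = $14,670.11.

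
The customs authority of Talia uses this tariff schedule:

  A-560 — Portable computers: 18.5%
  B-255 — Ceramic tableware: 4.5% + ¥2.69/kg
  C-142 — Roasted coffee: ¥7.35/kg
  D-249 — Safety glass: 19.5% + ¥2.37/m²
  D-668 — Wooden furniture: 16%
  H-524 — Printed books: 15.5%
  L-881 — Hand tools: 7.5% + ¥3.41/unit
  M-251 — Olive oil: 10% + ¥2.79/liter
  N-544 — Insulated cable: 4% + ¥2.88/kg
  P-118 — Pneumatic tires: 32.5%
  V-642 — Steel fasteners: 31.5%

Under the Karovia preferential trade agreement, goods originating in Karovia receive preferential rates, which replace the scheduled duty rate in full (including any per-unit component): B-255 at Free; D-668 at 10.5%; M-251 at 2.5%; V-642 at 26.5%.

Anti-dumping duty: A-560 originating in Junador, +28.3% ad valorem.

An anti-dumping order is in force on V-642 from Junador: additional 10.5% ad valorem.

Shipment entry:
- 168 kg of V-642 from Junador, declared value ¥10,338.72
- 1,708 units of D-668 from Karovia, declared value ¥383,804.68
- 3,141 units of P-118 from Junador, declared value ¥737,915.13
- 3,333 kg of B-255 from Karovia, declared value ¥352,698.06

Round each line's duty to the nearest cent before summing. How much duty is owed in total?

¥284,464.17

Line 1 (V-642, Junador, 168 kg, ¥10,338.72):
Base rate for V-642 is 31.5%.
V-642 has an FTA preferential rate, but origin Junador is not Karovia; base rate stands.
Additional duty on V-642 from Junador: +10.5%. Applied ad valorem rate: 31.5% + 10.5% = 42%.
Duty = ¥10,338.72 × 42% = ¥4,342.26.
Line 2 (D-668, Karovia, 1,708 units, ¥383,804.68):
Base rate for D-668 is 16%.
Origin Karovia qualifies under the Talia–Karovia agreement and D-668 is covered: preferential rate 10.5% applies instead.
Duty = ¥383,804.68 × 10.5% = ¥40,299.49.
Line 3 (P-118, Junador, 3,141 units, ¥737,915.13):
Base rate for P-118 is 32.5%.
Duty = ¥737,915.13 × 32.5% = ¥239,822.42.
Line 4 (B-255, Karovia, 3,333 kg, ¥352,698.06):
Base rate for B-255 is 4.5% + ¥2.69/kg.
Origin Karovia qualifies under the Talia–Karovia agreement and B-255 is covered: preferential rate Free applies instead.
Duty = ¥352,698.06 × 0% = ¥0.00.
Total = ¥4,342.26 + ¥40,299.49 + ¥239,822.42 + ¥0.00 = ¥284,464.17.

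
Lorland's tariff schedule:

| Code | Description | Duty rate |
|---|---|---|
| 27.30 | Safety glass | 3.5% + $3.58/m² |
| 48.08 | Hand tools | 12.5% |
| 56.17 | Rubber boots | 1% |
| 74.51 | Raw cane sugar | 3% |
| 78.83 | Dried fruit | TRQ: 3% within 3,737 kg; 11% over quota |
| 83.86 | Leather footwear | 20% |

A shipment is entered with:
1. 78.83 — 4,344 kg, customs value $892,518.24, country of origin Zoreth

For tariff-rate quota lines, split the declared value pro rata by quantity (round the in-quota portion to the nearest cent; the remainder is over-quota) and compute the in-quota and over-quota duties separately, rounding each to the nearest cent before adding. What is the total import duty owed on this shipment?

Line 1 (78.83, Zoreth, 4,344 kg, $892,518.24):
Code 78.83 is under a tariff-rate quota (threshold 3,737 kg). In-quota: 3,737 kg at 3%; over-quota: 607 kg at 11%.
Pro-rata value split: in-quota = $892,518.24 × 3,737/4,344 = $767,804.02; over-quota = $892,518.24 − $767,804.02 = $124,714.22.
In-quota duty = $767,804.02 × 3% = $23,034.12. Over-quota duty = $124,714.22 × 11% = $13,718.56.
Line duty = $23,034.12 + $13,718.56 = $36,752.68.

$36,752.68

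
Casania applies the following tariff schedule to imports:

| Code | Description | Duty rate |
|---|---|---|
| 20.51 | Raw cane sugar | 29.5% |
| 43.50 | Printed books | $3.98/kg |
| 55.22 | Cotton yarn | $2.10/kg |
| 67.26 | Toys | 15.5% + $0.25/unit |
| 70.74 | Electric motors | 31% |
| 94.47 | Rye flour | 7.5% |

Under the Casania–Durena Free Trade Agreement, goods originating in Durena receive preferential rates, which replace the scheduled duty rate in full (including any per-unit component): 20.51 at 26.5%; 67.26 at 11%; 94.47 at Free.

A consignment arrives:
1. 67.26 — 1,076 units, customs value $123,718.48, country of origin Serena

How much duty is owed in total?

$19,445.36

Line 1 (67.26, Serena, 1,076 units, $123,718.48):
Base rate for 67.26 is 15.5% + $0.25/unit.
67.26 has an FTA preferential rate, but origin Serena is not Durena; base rate stands.
Duty = $123,718.48 × 15.5% + 1,076 × $0.25 = $19,445.36.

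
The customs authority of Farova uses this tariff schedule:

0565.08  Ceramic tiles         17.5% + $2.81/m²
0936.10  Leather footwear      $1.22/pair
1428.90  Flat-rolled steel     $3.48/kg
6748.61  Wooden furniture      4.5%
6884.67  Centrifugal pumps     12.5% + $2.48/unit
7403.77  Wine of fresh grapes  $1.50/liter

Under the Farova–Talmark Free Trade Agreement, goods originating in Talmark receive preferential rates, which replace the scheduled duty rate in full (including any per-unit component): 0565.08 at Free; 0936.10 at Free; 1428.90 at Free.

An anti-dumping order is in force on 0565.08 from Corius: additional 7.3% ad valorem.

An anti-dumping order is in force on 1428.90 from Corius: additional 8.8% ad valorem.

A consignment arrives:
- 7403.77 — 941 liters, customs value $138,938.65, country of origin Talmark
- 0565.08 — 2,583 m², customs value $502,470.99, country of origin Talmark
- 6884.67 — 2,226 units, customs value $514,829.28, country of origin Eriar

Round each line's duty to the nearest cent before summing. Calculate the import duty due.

$71,285.64

Line 1 (7403.77, Talmark, 941 liters, $138,938.65):
Base rate for 7403.77 is $1.50/liter.
Origin Talmark is the FTA partner but 7403.77 is not on the preference list; base rate stands.
Duty = 941 × $1.50 = $1,411.50.
Line 2 (0565.08, Talmark, 2,583 m², $502,470.99):
Base rate for 0565.08 is 17.5% + $2.81/m².
Origin Talmark qualifies under the Farova–Talmark agreement and 0565.08 is covered: preferential rate Free applies instead.
The additional-duty order on 0565.08 targets Corius, not Talmark; it does not apply.
Duty = $502,470.99 × 0% = $0.00.
Line 3 (6884.67, Eriar, 2,226 units, $514,829.28):
Base rate for 6884.67 is 12.5% + $2.48/unit.
Duty = $514,829.28 × 12.5% + 2,226 × $2.48 = $69,874.14.
Total = $1,411.50 + $0.00 + $69,874.14 = $71,285.64.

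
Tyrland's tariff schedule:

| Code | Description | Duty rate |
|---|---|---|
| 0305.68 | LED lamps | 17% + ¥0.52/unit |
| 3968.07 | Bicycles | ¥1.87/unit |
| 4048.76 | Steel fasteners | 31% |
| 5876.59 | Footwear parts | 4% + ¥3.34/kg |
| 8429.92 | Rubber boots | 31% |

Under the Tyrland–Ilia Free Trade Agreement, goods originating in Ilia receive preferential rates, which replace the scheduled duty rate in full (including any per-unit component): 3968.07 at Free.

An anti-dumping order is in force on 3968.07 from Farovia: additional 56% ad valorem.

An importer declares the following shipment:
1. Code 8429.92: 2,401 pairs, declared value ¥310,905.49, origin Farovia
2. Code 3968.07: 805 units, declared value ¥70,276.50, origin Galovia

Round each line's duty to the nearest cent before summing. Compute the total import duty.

Line 1 (8429.92, Farovia, 2,401 pairs, ¥310,905.49):
Base rate for 8429.92 is 31%.
Duty = ¥310,905.49 × 31% = ¥96,380.70.
Line 2 (3968.07, Galovia, 805 units, ¥70,276.50):
Base rate for 3968.07 is ¥1.87/unit.
3968.07 has an FTA preferential rate, but origin Galovia is not Ilia; base rate stands.
The additional-duty order on 3968.07 targets Farovia, not Galovia; it does not apply.
Duty = 805 × ¥1.87 = ¥1,505.35.
Total = ¥96,380.70 + ¥1,505.35 = ¥97,886.05.

¥97,886.05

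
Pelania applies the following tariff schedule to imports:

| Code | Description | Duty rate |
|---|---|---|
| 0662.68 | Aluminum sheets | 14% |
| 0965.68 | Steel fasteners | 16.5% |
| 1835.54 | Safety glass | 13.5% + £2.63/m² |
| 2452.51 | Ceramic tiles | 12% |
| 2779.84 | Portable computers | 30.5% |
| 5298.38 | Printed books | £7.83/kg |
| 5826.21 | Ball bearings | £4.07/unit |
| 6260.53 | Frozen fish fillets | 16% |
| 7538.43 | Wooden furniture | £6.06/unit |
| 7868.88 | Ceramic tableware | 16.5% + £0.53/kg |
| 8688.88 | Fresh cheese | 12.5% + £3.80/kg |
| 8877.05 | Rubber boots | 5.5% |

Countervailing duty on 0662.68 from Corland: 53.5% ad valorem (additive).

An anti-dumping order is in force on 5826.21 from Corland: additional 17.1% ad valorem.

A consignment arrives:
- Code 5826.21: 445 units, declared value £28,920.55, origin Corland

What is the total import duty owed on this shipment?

Line 1 (5826.21, Corland, 445 units, £28,920.55):
Base rate for 5826.21 is £4.07/unit.
Additional duty on 5826.21 from Corland: +17.1% ad valorem. Applied ad valorem rate = 17.1%.
Duty = £28,920.55 × 17.1% + 445 × £4.07 = £6,756.56.

£6,756.56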